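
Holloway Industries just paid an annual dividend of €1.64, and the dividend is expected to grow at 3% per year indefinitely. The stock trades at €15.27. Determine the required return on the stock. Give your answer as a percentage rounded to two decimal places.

14.06%

D₁ = €1.64 × 1.03 = €1.6892
P = D₁/(r − g) ⇒ r = D₁/P + g = €1.6892/€15.27 + 0.03 = 0.110622 + 0.03 = 0.140622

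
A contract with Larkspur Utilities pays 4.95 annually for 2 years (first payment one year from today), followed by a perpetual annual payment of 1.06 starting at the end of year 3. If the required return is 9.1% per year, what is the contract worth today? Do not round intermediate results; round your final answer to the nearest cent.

PV of 2-year annuity: 4.95 × [1 − (1+0.091)^−2] / 0.091 = 8.69580
Perpetuity value at year 2: 1.06 / 0.091 = 11.64835
PV of perpetuity: 11.64835 / (1+0.091)^2 = 9.78622
Total PV = 8.69580 + 9.78622 = 18.48202

18.48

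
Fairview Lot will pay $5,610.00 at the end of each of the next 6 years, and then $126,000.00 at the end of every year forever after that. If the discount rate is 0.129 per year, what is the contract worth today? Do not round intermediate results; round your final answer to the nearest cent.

PV of 6-year annuity: $5,610.00 × [1 − (1+0.129)^−6] / 0.129 = 22488.84573
Perpetuity value at year 6: $126,000.00 / 0.129 = 976744.18605
PV of perpetuity: 976744.18605 / (1+0.129)^6 = 471647.11609
Total PV = 22488.84573 + 471647.11609 = 494135.96182

$494135.96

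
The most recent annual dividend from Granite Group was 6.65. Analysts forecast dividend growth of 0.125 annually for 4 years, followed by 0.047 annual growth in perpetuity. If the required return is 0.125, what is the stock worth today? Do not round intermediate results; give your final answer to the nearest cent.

D_1 = 7.48125
D_2 = 8.41641
D_3 = 9.46846
D_4 = 10.65201
Terminal value at year 4: TV = D_4×(1+g_2)/(r−g_2) = 11.15266/0.078 = 142.98281
P_0 = D_1/(1+r)^1 + D_2/(1+r)^2 + D_3/(1+r)^3 + D_4/(1+r)^4 + TV/(1+r)^4
    = 6.65000 + 6.65000 + 6.65000 + 6.65000 + 89.26346 = 115.86346

115.86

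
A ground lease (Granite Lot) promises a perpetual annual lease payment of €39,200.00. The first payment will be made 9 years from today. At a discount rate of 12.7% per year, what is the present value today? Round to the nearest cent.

€118601.73

Value at end of year 8: C / r = €39,200.00 / 0.127 = €308,661.4173
Discount to today: PV = €308,661.4173 / (1 + 0.127)^8 = €308,661.4173 / 2.602504 = €118,601.73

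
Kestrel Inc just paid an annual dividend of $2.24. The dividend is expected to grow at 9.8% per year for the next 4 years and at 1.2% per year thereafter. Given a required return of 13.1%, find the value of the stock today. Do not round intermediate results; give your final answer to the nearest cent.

$25.25

D_1 = 2.45952
D_2 = 2.70055
D_3 = 2.96521
D_4 = 3.25580
Terminal value at year 4: TV = D_4×(1+g_2)/(r−g_2) = 3.29487/0.119 = 27.68796
P_0 = D_1/(1+r)^1 + D_2/(1+r)^2 + D_3/(1+r)^3 + D_4/(1+r)^4 + TV/(1+r)^4
    = 2.17464 + 2.11119 + 2.04959 + 1.98979 + 16.92156 = 25.24678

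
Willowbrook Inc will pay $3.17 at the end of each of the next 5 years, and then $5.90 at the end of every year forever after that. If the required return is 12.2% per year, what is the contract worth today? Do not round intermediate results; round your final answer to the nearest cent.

PV of 5-year annuity: $3.17 × [1 − (1+0.122)^−5] / 0.122 = 11.37075
Perpetuity value at year 5: $5.90 / 0.122 = 48.36066
PV of perpetuity: 48.36066 / (1+0.122)^5 = 27.19743
Total PV = 11.37075 + 27.19743 = 38.56818

$38.57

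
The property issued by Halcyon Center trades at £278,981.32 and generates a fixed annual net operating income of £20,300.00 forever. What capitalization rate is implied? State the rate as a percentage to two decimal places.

7.28%

P = C/r ⇒ r = C/P = £20,300.00/£278,981.32 = 0.072765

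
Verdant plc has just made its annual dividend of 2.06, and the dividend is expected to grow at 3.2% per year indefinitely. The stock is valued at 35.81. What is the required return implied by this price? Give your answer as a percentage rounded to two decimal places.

9.14%

D₁ = 2.06 × 1.032 = 2.1259
P = D₁/(r − g) ⇒ r = D₁/P + g = 2.1259/35.81 + 0.032 = 0.059367 + 0.032 = 0.091367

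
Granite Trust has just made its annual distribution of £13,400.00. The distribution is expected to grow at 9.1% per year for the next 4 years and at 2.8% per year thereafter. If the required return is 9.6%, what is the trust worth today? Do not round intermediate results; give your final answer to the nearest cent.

£251896.51

D_1 = 14619.40000
D_2 = 15949.76540
D_3 = 17401.19405
D_4 = 18984.70271
Terminal value at year 4: TV = D_4×(1+g_2)/(r−g_2) = 19516.27439/0.068 = 287004.03509
P_0 = D_1/(1+r)^1 + D_2/(1+r)^2 + D_3/(1+r)^3 + D_4/(1+r)^4 + TV/(1+r)^4
    = 13338.86861 + 13278.01611 + 13217.44122 + 13157.14267 + 198905.03924 = 251896.50786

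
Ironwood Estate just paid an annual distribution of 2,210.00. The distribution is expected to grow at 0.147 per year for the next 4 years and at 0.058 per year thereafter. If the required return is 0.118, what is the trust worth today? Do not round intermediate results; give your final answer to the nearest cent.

D_1 = 2534.87000
D_2 = 2907.49589
D_3 = 3334.89779
D_4 = 3825.12776
Terminal value at year 4: TV = D_4×(1+g_2)/(r−g_2) = 4046.98517/0.06 = 67449.75284
P_0 = D_1/(1+r)^1 + D_2/(1+r)^2 + D_3/(1+r)^3 + D_4/(1+r)^4 + TV/(1+r)^4
    = 2267.32558 + 2326.13814 + 2386.47625 + 2448.37948 + 43173.09151 = 52601.41096

52601.41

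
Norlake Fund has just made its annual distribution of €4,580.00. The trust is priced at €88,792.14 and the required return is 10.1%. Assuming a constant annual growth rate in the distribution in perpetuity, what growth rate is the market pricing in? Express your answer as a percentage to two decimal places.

4.70%

P = D₀(1+g)/(r−g) ⇒ P(r−g) = D₀(1+g) ⇒ g(P+D₀) = P·r − D₀
g = (P·r − D₀)/(P + D₀) = (€88,792.14×0.101 − €4,580.00) / (€88,792.14 + €4,580.00) = 0.046995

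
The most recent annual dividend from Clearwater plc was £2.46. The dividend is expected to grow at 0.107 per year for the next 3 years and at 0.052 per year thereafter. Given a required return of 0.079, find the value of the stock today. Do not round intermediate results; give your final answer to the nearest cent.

£111.28

D_1 = 2.72322
D_2 = 3.01460
D_3 = 3.33717
Terminal value at year 3: TV = D_3×(1+g_2)/(r−g_2) = 3.51070/0.027 = 130.02592
P_0 = D_1/(1+r)^1 + D_2/(1+r)^2 + D_3/(1+r)^3 + TV/(1+r)^3
    = 2.52384 + 2.58933 + 2.65652 + 103.50602 = 111.27571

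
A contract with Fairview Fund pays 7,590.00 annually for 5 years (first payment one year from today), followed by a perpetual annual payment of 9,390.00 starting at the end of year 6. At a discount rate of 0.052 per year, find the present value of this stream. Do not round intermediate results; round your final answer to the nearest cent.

172826.76

PV of 5-year annuity: 7,590.00 × [1 − (1+0.052)^−5] / 0.052 = 32679.84488
Perpetuity value at year 5: 9,390.00 / 0.052 = 180576.92308
PV of perpetuity: 180576.92308 / (1+0.052)^5 = 140146.91736
Total PV = 32679.84488 + 140146.91736 = 172826.76224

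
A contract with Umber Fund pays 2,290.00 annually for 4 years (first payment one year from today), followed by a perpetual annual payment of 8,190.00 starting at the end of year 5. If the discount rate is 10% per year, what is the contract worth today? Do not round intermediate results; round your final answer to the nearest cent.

63197.79

PV of 4-year annuity: 2,290.00 × [1 − (1+0.1)^−4] / 0.1 = 7258.99187
Perpetuity value at year 4: 8,190.00 / 0.1 = 81900.00000
PV of perpetuity: 81900.00000 / (1+0.1)^4 = 55938.80199
Total PV = 7258.99187 + 55938.80199 = 63197.79387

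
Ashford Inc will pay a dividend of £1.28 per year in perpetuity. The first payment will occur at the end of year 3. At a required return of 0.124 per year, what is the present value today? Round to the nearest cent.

£8.17

Value at end of year 2: C / r = £1.28 / 0.124 = £10.3226
Discount to today: PV = £10.3226 / (1 + 0.124)^2 = £10.3226 / 1.263376 = £8.17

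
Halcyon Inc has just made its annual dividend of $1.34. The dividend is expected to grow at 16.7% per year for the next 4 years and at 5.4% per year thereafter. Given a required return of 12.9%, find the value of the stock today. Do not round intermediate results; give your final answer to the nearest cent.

D_1 = 1.56378
D_2 = 1.82493
D_3 = 2.12969
D_4 = 2.48535
Terminal value at year 4: TV = D_4×(1+g_2)/(r−g_2) = 2.61956/0.075 = 34.92751
P_0 = D_1/(1+r)^1 + D_2/(1+r)^2 + D_3/(1+r)^3 + D_4/(1+r)^4 + TV/(1+r)^4
    = 1.38510 + 1.43172 + 1.47991 + 1.52972 + 21.49769 = 27.32415

$27.32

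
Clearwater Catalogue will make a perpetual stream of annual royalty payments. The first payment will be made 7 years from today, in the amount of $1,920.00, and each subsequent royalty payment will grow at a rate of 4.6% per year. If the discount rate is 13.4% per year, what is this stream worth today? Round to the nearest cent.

$10259.83

Value at end of year 6: C₁ / (r − g) = $1,920.00 / (0.134 − 0.046) = $21,818.1818
Discount to today: PV = $21,818.1818 / (1 + 0.134)^6 = $21,818.1818 / 2.126563 = $10,259.83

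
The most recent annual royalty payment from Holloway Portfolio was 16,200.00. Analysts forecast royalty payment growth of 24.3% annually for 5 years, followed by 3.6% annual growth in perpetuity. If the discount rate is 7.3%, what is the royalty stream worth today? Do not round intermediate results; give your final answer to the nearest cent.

1074964.35

D_1 = 20136.60000
D_2 = 25029.79380
D_3 = 31112.03369
D_4 = 38672.25788
D_5 = 48069.61655
Terminal value at year 5: TV = D_5×(1+g_2)/(r−g_2) = 49800.12274/0.037 = 1345949.26329
P_0 = D_1/(1+r)^1 + D_2/(1+r)^2 + D_3/(1+r)^3 + D_4/(1+r)^4 + D_5/(1+r)^5 + TV/(1+r)^5
    = 18766.63560 + 21739.91431 + 25184.26233 + 29174.31322 + 33796.52500 + 946302.70008 = 1074964.35054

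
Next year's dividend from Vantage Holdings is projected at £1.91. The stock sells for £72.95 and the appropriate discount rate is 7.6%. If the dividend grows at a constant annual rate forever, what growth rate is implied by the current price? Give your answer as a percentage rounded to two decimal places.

P = D₁/(r−g) ⇒ g = r − D₁/P = 0.076 − £1.91/£72.95 = 0.049818

4.98%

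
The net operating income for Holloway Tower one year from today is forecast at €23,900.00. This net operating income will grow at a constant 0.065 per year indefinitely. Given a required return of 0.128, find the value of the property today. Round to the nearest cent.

Growing perpetuity: P = D₁ / (r − g) = €23,900.0000 / (0.128 − 0.065) = €379,365.08

€379365.08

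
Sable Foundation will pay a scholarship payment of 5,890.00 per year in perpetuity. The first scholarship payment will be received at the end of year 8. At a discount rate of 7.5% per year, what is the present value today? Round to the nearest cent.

47336.35

Value at end of year 7: C / r = 5,890.00 / 0.075 = 78,533.3333
Discount to today: PV = 78,533.3333 / (1 + 0.075)^7 = 78,533.3333 / 1.659049 = 47,336.35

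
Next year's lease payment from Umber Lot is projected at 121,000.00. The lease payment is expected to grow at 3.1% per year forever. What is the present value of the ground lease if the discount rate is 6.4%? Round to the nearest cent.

Growing perpetuity: P = D₁ / (r − g) = 121,000.0000 / (0.064 − 0.031) = 3,666,666.67

3666666.67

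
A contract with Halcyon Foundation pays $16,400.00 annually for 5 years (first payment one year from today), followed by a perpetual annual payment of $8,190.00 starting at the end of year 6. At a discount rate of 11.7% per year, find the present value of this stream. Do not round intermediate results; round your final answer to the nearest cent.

PV of 5-year annuity: $16,400.00 × [1 − (1+0.117)^−5] / 0.117 = 59560.34629
Perpetuity value at year 5: $8,190.00 / 0.117 = 70000.00000
PV of perpetuity: 70000.00000 / (1+0.117)^5 = 40256.14414
Total PV = 59560.34629 + 40256.14414 = 99816.49043

$99816.49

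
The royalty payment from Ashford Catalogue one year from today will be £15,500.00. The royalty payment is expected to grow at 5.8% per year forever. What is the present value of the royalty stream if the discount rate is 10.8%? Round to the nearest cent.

Growing perpetuity: P = D₁ / (r − g) = £15,500.0000 / (0.108 − 0.058) = £310,000.00

£310000.00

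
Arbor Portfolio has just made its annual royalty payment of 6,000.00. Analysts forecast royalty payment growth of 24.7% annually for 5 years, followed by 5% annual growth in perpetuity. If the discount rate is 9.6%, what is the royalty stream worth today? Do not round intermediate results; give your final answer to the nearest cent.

306059.33

D_1 = 7482.00000
D_2 = 9330.05400
D_3 = 11634.57734
D_4 = 14508.31794
D_5 = 18091.87247
Terminal value at year 5: TV = D_5×(1+g_2)/(r−g_2) = 18996.46610/0.046 = 412966.65425
P_0 = D_1/(1+r)^1 + D_2/(1+r)^2 + D_3/(1+r)^3 + D_4/(1+r)^4 + D_5/(1+r)^5 + TV/(1+r)^5
    = 6826.64234 + 7767.17426 + 8837.28678 + 10054.83267 + 11440.12440 + 261133.27437 = 306059.33482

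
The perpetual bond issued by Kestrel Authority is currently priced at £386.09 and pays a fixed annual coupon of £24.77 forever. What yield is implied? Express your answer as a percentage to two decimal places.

6.42%

P = C/r ⇒ r = C/P = £24.77/£386.09 = 0.064156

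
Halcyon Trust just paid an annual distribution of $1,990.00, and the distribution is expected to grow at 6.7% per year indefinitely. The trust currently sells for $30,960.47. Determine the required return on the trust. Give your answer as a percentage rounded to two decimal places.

D₁ = $1,990.00 × 1.067 = $2,123.3300
P = D₁/(r − g) ⇒ r = D₁/P + g = $2,123.3300/$30,960.47 + 0.067 = 0.068582 + 0.067 = 0.135582

13.56%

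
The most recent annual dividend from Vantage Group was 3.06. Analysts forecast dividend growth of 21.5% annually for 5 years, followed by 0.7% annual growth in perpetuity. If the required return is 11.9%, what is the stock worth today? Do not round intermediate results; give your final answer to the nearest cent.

61.24

D_1 = 3.71790
D_2 = 4.51725
D_3 = 5.48846
D_4 = 6.66848
D_5 = 8.10220
Terminal value at year 5: TV = D_5×(1+g_2)/(r−g_2) = 8.15891/0.112 = 72.84743
P_0 = D_1/(1+r)^1 + D_2/(1+r)^2 + D_3/(1+r)^3 + D_4/(1+r)^4 + D_5/(1+r)^5 + TV/(1+r)^5
    = 3.32252 + 3.60756 + 3.91706 + 4.25311 + 4.61798 + 41.52062 = 61.23885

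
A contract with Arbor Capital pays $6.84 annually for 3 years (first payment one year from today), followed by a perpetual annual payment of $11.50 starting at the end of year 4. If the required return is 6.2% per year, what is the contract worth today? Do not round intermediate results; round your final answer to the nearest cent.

PV of 3-year annuity: $6.84 × [1 − (1+0.062)^−3] / 0.062 = 18.21596
Perpetuity value at year 3: $11.50 / 0.062 = 185.48387
PV of perpetuity: 185.48387 / (1+0.062)^3 = 154.85763
Total PV = 18.21596 + 154.85763 = 173.07358

$173.07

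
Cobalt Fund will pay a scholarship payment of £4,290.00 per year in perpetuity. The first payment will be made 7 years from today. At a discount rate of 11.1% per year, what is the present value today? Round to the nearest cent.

£20551.80

Value at end of year 6: C / r = £4,290.00 / 0.111 = £38,648.6486
Discount to today: PV = £38,648.6486 / (1 + 0.111)^6 = £38,648.6486 / 1.880548 = £20,551.80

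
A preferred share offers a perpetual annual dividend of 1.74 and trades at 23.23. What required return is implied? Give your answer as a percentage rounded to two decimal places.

7.49%

P = C/r ⇒ r = C/P = 1.74/23.23 = 0.074903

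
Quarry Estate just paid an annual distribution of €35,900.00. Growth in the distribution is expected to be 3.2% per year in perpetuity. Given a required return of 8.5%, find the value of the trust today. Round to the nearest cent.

€699033.96

D₁ = D₀ × (1 + g) = €35,900.00 × 1.032 = €37,048.8000
Growing perpetuity: P = D₁ / (r − g) = €37,048.8000 / (0.085 − 0.032) = €699,033.96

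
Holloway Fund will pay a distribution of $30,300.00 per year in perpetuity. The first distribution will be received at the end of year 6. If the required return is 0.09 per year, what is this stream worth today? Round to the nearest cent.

$218810.23

Value at end of year 5: C / r = $30,300.00 / 0.09 = $336,666.6667
Discount to today: PV = $336,666.6667 / (1 + 0.09)^5 = $336,666.6667 / 1.538624 = $218,810.23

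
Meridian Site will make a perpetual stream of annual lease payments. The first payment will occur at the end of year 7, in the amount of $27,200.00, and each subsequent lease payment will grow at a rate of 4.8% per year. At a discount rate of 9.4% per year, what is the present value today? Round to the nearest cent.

Value at end of year 6: C₁ / (r − g) = $27,200.00 / (0.094 − 0.048) = $591,304.3478
Discount to today: PV = $591,304.3478 / (1 + 0.094)^6 = $591,304.3478 / 1.714368 = $344,911.08

$344911.08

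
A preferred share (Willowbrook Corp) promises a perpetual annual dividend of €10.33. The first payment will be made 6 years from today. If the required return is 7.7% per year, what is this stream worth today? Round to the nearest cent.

€92.58

Value at end of year 5: C / r = €10.33 / 0.077 = €134.1558
Discount to today: PV = €134.1558 / (1 + 0.077)^5 = €134.1558 / 1.449034 = €92.58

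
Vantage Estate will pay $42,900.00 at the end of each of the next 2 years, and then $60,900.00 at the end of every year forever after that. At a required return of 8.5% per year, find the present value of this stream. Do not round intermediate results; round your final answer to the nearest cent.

$684590.53

PV of 2-year annuity: $42,900.00 × [1 − (1+0.085)^−2] / 0.085 = 75980.80231
Perpetuity value at year 2: $60,900.00 / 0.085 = 716470.58824
PV of perpetuity: 716470.58824 / (1+0.085)^2 = 608609.72901
Total PV = 75980.80231 + 608609.72901 = 684590.53132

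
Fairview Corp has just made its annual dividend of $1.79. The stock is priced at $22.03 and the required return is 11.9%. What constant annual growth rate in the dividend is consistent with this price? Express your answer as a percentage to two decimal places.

P = D₀(1+g)/(r−g) ⇒ P(r−g) = D₀(1+g) ⇒ g(P+D₀) = P·r − D₀
g = (P·r − D₀)/(P + D₀) = ($22.03×0.119 − $1.79) / ($22.03 + $1.79) = 0.034911

3.49%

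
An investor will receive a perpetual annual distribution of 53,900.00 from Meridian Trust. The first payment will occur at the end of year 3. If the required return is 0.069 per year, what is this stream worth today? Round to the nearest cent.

683572.00

Value at end of year 2: C / r = 53,900.00 / 0.069 = 781,159.4203
Discount to today: PV = 781,159.4203 / (1 + 0.069)^2 = 781,159.4203 / 1.142761 = 683,572.00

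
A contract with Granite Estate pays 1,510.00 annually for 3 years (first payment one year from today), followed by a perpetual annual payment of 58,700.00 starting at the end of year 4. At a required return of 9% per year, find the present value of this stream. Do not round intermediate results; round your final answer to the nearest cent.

507457.48

PV of 3-year annuity: 1,510.00 × [1 − (1+0.09)^−3] / 0.09 = 3822.25495
Perpetuity value at year 3: 58,700.00 / 0.09 = 652222.22222
PV of perpetuity: 652222.22222 / (1+0.09)^3 = 503635.22533
Total PV = 3822.25495 + 503635.22533 = 507457.48027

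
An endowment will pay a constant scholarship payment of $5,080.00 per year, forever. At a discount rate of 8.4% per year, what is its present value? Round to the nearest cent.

Level perpetuity: PV = C / r = $5,080.00 / 0.084 = $60,476.19

$60476.19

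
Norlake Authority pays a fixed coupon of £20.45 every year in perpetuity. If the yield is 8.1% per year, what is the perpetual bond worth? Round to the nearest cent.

Level perpetuity: PV = C / r = £20.45 / 0.081 = £252.47

£252.47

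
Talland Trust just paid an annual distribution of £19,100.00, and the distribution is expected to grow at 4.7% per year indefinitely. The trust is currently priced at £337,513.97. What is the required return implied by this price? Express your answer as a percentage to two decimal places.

10.62%

D₁ = £19,100.00 × 1.047 = £19,997.7000
P = D₁/(r − g) ⇒ r = D₁/P + g = £19,997.7000/£337,513.97 + 0.047 = 0.059250 + 0.047 = 0.106250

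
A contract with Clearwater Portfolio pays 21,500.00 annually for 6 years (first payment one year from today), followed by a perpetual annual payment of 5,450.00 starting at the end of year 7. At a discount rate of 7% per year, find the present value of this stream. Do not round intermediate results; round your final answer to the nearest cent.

PV of 6-year annuity: 21,500.00 × [1 − (1+0.07)^−6] / 0.07 = 102480.60268
Perpetuity value at year 6: 5,450.00 / 0.07 = 77857.14286
PV of perpetuity: 77857.14286 / (1+0.07)^6 = 51879.50171
Total PV = 102480.60268 + 51879.50171 = 154360.10440

154360.10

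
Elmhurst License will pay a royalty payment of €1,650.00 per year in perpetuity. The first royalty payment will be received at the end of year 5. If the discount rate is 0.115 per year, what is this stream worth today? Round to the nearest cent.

€9282.96

Value at end of year 4: C / r = €1,650.00 / 0.115 = €14,347.8261
Discount to today: PV = €14,347.8261 / (1 + 0.115)^4 = €14,347.8261 / 1.545608 = €9,282.96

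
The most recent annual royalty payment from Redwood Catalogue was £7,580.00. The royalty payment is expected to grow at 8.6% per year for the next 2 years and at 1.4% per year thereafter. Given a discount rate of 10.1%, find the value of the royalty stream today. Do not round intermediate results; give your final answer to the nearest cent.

£100806.95

D_1 = 8231.88000
D_2 = 8939.82168
Terminal value at year 2: TV = D_2×(1+g_2)/(r−g_2) = 9064.97918/0.087 = 104195.16303
P_0 = D_1/(1+r)^1 + D_2/(1+r)^2 + TV/(1+r)^2
    = 7476.73025 + 7374.86744 + 85955.35149 = 100806.94917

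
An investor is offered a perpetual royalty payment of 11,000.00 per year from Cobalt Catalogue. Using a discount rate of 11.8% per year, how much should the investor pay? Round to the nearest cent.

93220.34

Level perpetuity: PV = C / r = 11,000.00 / 0.118 = 93,220.34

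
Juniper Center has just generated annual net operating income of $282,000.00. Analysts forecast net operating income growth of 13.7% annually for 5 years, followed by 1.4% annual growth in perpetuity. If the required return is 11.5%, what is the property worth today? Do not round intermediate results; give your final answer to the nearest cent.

$4617408.40

D_1 = 320634.00000
D_2 = 364560.85800
D_3 = 414505.69555
D_4 = 471292.97584
D_5 = 535860.11353
Terminal value at year 5: TV = D_5×(1+g_2)/(r−g_2) = 543362.15511/0.101 = 5379823.31797
P_0 = D_1/(1+r)^1 + D_2/(1+r)^2 + D_3/(1+r)^3 + D_4/(1+r)^4 + D_5/(1+r)^5 + TV/(1+r)^5
    = 287564.12556 + 293238.03656 + 299023.89916 + 304923.92229 + 310940.35842 + 3121718.05384 = 4617408.39583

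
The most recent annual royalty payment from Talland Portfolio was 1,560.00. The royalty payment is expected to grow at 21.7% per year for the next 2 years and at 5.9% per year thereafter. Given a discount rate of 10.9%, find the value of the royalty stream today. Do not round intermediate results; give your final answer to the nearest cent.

D_1 = 1898.52000
D_2 = 2310.49884
Terminal value at year 2: TV = D_2×(1+g_2)/(r−g_2) = 2446.81827/0.05 = 48936.36543
P_0 = D_1/(1+r)^1 + D_2/(1+r)^2 + TV/(1+r)^2
    = 1711.92065 + 1878.63610 + 39789.51251 = 43380.06925

43380.07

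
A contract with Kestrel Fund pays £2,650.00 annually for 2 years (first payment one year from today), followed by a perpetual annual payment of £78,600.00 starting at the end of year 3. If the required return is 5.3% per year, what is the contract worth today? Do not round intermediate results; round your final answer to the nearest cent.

£1342394.69

PV of 2-year annuity: £2,650.00 × [1 − (1+0.053)^−2] / 0.053 = 4906.57092
Perpetuity value at year 2: £78,600.00 / 0.053 = 1483018.86792
PV of perpetuity: 1483018.86792 / (1+0.053)^2 = 1337488.12277
Total PV = 4906.57092 + 1337488.12277 = 1342394.69370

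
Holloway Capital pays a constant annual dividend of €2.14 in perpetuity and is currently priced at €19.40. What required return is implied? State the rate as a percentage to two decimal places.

P = C/r ⇒ r = C/P = €2.14/€19.40 = 0.110309

11.03%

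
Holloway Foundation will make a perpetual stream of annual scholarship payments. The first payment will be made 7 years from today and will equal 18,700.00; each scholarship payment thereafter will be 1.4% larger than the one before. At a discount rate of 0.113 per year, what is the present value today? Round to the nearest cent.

99365.46

Value at end of year 6: C₁ / (r − g) = 18,700.00 / (0.113 − 0.014) = 188,888.8889
Discount to today: PV = 188,888.8889 / (1 + 0.113)^6 = 188,888.8889 / 1.900951 = 99,365.46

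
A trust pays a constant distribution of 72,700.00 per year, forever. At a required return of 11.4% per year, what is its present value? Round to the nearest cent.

637719.30

Level perpetuity: PV = C / r = 72,700.00 / 0.114 = 637,719.30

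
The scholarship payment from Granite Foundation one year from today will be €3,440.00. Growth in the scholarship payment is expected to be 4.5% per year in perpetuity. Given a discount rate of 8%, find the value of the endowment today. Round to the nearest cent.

€98285.71

Growing perpetuity: P = D₁ / (r − g) = €3,440.0000 / (0.08 − 0.045) = €98,285.71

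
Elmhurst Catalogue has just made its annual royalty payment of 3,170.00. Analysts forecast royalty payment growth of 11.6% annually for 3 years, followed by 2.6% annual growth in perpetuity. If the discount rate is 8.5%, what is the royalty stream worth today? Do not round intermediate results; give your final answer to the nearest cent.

70050.97

D_1 = 3537.72000
D_2 = 3948.09552
D_3 = 4406.07460
Terminal value at year 3: TV = D_3×(1+g_2)/(r−g_2) = 4520.63254/0.059 = 76620.89051
P_0 = D_1/(1+r)^1 + D_2/(1+r)^2 + D_3/(1+r)^3 + TV/(1+r)^3
    = 3260.57143 + 3353.73061 + 3449.55149 + 59987.11569 = 70050.96921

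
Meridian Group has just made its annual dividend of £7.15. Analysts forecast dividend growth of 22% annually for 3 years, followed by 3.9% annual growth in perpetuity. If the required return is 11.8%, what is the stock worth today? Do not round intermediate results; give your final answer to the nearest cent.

£147.80

D_1 = 8.72300
D_2 = 10.64206
D_3 = 12.98331
Terminal value at year 3: TV = D_3×(1+g_2)/(r−g_2) = 13.48966/0.079 = 170.75522
P_0 = D_1/(1+r)^1 + D_2/(1+r)^2 + D_3/(1+r)^3 + TV/(1+r)^3
    = 7.80233 + 8.51417 + 9.29095 + 122.19363 = 147.80107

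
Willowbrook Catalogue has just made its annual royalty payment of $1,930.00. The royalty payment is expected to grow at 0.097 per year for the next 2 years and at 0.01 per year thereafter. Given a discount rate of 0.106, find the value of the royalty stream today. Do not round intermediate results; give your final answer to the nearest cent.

$23789.10

D_1 = 2117.21000
D_2 = 2322.57937
Terminal value at year 2: TV = D_2×(1+g_2)/(r−g_2) = 2345.80516/0.096 = 24435.47046
P_0 = D_1/(1+r)^1 + D_2/(1+r)^2 + TV/(1+r)^2
    = 1914.29476 + 1898.71731 + 19976.08839 = 23789.10046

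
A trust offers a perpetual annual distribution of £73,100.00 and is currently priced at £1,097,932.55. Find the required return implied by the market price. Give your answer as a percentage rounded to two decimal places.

P = C/r ⇒ r = C/P = £73,100.00/£1,097,932.55 = 0.066580

6.66%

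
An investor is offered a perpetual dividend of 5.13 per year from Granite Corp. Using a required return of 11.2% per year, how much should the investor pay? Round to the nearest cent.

Level perpetuity: PV = C / r = 5.13 / 0.112 = 45.80

45.80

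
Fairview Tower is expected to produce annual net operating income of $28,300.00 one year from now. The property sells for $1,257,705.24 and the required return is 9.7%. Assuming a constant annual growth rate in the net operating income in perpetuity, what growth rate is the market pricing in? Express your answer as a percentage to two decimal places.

P = D₁/(r−g) ⇒ g = r − D₁/P = 0.097 − $28,300.00/$1,257,705.24 = 0.074499

7.45%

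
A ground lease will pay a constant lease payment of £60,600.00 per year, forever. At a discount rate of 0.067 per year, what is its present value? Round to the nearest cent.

Level perpetuity: PV = C / r = £60,600.00 / 0.067 = £904,477.61

£904477.61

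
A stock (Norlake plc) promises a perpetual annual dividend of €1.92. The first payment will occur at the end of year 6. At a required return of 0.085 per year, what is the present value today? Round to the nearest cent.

€15.02

Value at end of year 5: C / r = €1.92 / 0.085 = €22.5882
Discount to today: PV = €22.5882 / (1 + 0.085)^5 = €22.5882 / 1.503657 = €15.02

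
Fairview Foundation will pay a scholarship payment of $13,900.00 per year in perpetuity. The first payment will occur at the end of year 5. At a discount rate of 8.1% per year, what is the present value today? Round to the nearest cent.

$125668.67

Value at end of year 4: C / r = $13,900.00 / 0.081 = $171,604.9383
Discount to today: PV = $171,604.9383 / (1 + 0.081)^4 = $171,604.9383 / 1.365535 = $125,668.67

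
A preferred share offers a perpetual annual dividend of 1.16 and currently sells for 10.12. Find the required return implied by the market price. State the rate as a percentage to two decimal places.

P = C/r ⇒ r = C/P = 1.16/10.12 = 0.114625

11.46%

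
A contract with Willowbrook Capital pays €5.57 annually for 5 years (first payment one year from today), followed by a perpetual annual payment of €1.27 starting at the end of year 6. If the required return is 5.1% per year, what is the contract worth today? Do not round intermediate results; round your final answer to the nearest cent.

€43.47

PV of 5-year annuity: €5.57 × [1 − (1+0.051)^−5] / 0.051 = 24.04867
Perpetuity value at year 5: €1.27 / 0.051 = 24.90196
PV of perpetuity: 24.90196 / (1+0.051)^5 = 19.41869
Total PV = 24.04867 + 19.41869 = 43.46736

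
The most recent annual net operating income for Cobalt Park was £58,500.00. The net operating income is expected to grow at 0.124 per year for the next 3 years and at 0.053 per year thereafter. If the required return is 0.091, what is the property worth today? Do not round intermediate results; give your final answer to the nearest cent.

£1958992.07

D_1 = 65754.00000
D_2 = 73907.49600
D_3 = 83072.02550
Terminal value at year 3: TV = D_3×(1+g_2)/(r−g_2) = 87474.84286/0.038 = 2301969.54883
P_0 = D_1/(1+r)^1 + D_2/(1+r)^2 + D_3/(1+r)^3 + TV/(1+r)^3
    = 60269.47754 + 62092.47732 + 63970.61825 + 1772659.50045 = 1958992.07357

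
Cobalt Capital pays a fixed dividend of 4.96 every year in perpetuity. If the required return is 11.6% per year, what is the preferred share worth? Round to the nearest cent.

42.76

Level perpetuity: PV = C / r = 4.96 / 0.116 = 42.76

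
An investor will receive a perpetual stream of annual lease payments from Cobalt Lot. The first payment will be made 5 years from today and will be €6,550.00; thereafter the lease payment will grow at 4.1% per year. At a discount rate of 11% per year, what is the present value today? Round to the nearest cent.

€62531.71

Value at end of year 4: C₁ / (r − g) = €6,550.00 / (0.11 − 0.041) = €94,927.5362
Discount to today: PV = €94,927.5362 / (1 + 0.11)^4 = €94,927.5362 / 1.518070 = €62,531.71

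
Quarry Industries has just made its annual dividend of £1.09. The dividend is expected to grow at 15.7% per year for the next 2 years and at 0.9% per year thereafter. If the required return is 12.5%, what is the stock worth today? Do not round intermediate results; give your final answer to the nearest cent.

D_1 = 1.26113
D_2 = 1.45913
Terminal value at year 2: TV = D_2×(1+g_2)/(r−g_2) = 1.47226/0.116 = 12.69189
P_0 = D_1/(1+r)^1 + D_2/(1+r)^2 + TV/(1+r)^2
    = 1.12100 + 1.15289 + 10.02816 = 12.30206

£12.30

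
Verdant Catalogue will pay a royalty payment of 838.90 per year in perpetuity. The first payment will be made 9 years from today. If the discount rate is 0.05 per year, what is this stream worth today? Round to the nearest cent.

Value at end of year 8: C / r = 838.90 / 0.05 = 16,778.0000
Discount to today: PV = 16,778.0000 / (1 + 0.05)^8 = 16,778.0000 / 1.477455 = 11,356.01

11356.01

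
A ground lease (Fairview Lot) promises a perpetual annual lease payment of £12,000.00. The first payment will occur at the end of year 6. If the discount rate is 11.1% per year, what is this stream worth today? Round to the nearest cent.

£63868.68

Value at end of year 5: C / r = £12,000.00 / 0.111 = £108,108.1081
Discount to today: PV = £108,108.1081 / (1 + 0.111)^5 = £108,108.1081 / 1.692662 = £63,868.68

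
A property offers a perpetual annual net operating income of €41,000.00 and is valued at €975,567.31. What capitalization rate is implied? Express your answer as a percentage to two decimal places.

P = C/r ⇒ r = C/P = €41,000.00/€975,567.31 = 0.042027

4.20%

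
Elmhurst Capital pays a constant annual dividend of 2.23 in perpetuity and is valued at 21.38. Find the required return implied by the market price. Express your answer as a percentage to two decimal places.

10.43%

P = C/r ⇒ r = C/P = 2.23/21.38 = 0.104303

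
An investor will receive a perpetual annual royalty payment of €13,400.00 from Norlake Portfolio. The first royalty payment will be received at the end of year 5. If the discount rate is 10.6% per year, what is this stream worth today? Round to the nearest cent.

Value at end of year 4: C / r = €13,400.00 / 0.106 = €126,415.0943
Discount to today: PV = €126,415.0943 / (1 + 0.106)^4 = €126,415.0943 / 1.496306 = €84,484.77

€84484.77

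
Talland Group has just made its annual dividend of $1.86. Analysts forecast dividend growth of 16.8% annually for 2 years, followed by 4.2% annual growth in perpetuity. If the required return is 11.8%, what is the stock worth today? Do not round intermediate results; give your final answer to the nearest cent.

$31.81

D_1 = 2.17248
D_2 = 2.53746
Terminal value at year 2: TV = D_2×(1+g_2)/(r−g_2) = 2.64403/0.076 = 34.78987
P_0 = D_1/(1+r)^1 + D_2/(1+r)^2 + TV/(1+r)^2
    = 1.94318 + 2.03009 + 27.83359 = 31.80686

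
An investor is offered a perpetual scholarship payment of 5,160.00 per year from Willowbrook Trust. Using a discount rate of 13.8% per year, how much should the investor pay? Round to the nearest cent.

Level perpetuity: PV = C / r = 5,160.00 / 0.138 = 37,391.30

37391.30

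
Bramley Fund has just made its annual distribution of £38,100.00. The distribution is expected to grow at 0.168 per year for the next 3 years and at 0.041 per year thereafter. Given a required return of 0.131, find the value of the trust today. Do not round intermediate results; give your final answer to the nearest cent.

D_1 = 44500.80000
D_2 = 51976.93440
D_3 = 60709.05938
Terminal value at year 3: TV = D_3×(1+g_2)/(r−g_2) = 63198.13081/0.09 = 702201.45349
P_0 = D_1/(1+r)^1 + D_2/(1+r)^2 + D_3/(1+r)^3 + TV/(1+r)^3
    = 39346.41910 + 40633.61406 + 41962.91886 + 485371.09478 = 607314.04680

£607314.05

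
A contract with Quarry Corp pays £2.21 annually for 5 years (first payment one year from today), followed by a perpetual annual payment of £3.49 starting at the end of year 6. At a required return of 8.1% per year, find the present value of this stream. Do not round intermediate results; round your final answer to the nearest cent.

PV of 5-year annuity: £2.21 × [1 − (1+0.081)^−5] / 0.081 = 8.80068
Perpetuity value at year 5: £3.49 / 0.081 = 43.08642
PV of perpetuity: 43.08642 / (1+0.081)^5 = 29.18851
Total PV = 8.80068 + 29.18851 = 37.98919

£37.99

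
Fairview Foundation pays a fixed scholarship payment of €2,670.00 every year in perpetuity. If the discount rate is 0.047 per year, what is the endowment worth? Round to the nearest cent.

€56808.51

Level perpetuity: PV = C / r = €2,670.00 / 0.047 = €56,808.51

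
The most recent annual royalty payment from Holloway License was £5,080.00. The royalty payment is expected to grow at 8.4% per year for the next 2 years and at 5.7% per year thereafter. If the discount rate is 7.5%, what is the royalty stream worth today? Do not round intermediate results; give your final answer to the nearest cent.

£313612.68

D_1 = 5506.72000
D_2 = 5969.28448
Terminal value at year 2: TV = D_2×(1+g_2)/(r−g_2) = 6309.53370/0.018 = 350529.64974
P_0 = D_1/(1+r)^1 + D_2/(1+r)^2 + TV/(1+r)^2
    = 5122.53023 + 5165.41653 + 303324.73747 = 313612.68424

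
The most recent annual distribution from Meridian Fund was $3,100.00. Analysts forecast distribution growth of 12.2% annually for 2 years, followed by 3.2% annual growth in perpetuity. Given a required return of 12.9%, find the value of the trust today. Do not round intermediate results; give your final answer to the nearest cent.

D_1 = 3478.20000
D_2 = 3902.54040
Terminal value at year 2: TV = D_2×(1+g_2)/(r−g_2) = 4027.42169/0.097 = 41519.81127
P_0 = D_1/(1+r)^1 + D_2/(1+r)^2 + TV/(1+r)^2
    = 3080.77945 + 3061.67807 + 32573.72960 = 38716.18712

$38716.19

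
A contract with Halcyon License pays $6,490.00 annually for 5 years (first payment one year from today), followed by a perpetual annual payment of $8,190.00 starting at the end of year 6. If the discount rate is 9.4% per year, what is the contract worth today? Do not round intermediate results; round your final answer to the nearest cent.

PV of 5-year annuity: $6,490.00 × [1 − (1+0.094)^−5] / 0.094 = 24983.99983
Perpetuity value at year 5: $8,190.00 / 0.094 = 87127.65957
PV of perpetuity: 87127.65957 / (1+0.094)^5 = 55599.31464
Total PV = 24983.99983 + 55599.31464 = 80583.31447

$80583.31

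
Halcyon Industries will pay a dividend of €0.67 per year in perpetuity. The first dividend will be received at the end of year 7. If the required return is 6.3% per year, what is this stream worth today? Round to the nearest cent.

Value at end of year 6: C / r = €0.67 / 0.063 = €10.6349
Discount to today: PV = €10.6349 / (1 + 0.063)^6 = €10.6349 / 1.442778 = €7.37

€7.37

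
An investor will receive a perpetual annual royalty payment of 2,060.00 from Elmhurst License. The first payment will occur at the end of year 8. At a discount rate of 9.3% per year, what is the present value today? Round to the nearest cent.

Value at end of year 7: C / r = 2,060.00 / 0.093 = 22,150.5376
Discount to today: PV = 22,150.5376 / (1 + 0.093)^7 = 22,150.5376 / 1.863550 = 11,886.20

11886.20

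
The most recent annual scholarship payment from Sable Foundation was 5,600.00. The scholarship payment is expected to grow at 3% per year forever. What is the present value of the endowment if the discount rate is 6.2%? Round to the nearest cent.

D₁ = D₀ × (1 + g) = 5,600.00 × 1.03 = 5,768.0000
Growing perpetuity: P = D₁ / (r − g) = 5,768.0000 / (0.062 − 0.03) = 180,250.00

180250.00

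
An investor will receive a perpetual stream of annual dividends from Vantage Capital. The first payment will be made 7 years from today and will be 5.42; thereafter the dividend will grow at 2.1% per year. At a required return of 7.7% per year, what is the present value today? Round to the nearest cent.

62.02

Value at end of year 6: C₁ / (r − g) = 5.42 / (0.077 − 0.021) = 96.7857
Discount to today: PV = 96.7857 / (1 + 0.077)^6 = 96.7857 / 1.560609 = 62.02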